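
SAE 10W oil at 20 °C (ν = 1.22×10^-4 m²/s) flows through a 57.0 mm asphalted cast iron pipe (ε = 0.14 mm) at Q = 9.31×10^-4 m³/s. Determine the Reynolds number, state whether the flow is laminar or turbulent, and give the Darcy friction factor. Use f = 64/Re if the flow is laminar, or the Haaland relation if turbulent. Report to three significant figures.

V = 4Q/(πD²) = 0.3648 m/s
Re = VD/ν = 0.3648·0.0570/1.22×10^-4 = 170
Re < 2300 → laminar → f = 64/Re = 0.3755

Re ≈ 170; laminar; f = 64/Re ≈ 0.375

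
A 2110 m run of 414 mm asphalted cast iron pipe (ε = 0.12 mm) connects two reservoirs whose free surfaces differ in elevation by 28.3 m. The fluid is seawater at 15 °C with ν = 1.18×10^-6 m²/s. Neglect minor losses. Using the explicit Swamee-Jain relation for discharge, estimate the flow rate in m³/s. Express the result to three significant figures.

Swamee-Jain (Type II): Q = -0.965·√(gD⁵h_f/L)·ln[ε/(3.7D) + √(3.17ν²L/(gD³h_f))]
√(gD⁵h_f/L) = √(9.81·0.414⁵·28.3/2110) = 0.04000
ε/(3.7D) = 7.83×10^-5; √(3.17ν²L/(gD³h_f)) = 2.17×10^-5
Q = -0.965·0.04000·ln(1.001×10^-4) = 0.3555 m³/s
Check: V = 2.64 m/s, Re = 9.27×10^5, f = 0.01572, h_f = 28.5 m ≈ 28.3 m ✓

Q ≈ 0.356 m³/s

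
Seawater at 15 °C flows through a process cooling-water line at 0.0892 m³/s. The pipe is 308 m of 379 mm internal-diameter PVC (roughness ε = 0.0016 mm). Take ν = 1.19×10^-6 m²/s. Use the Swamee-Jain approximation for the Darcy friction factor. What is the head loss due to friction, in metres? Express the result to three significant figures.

h_f ≈ 0.386 m

V = 4Q/(πD²) = 4·0.0892/(π·0.379²) = 0.7907 m/s
Re = VD/ν = 0.7907·0.379/1.19×10^-6 = 2.52×10^5 → turbulent
ε/D = 0.0016/379 = 4.22×10^-6
Swamee-Jain: f = 0.01490
h_f = f(L/D)V²/(2g) = 0.01490·(308/0.379)·0.7907²/(2·9.81) = 0.3859 m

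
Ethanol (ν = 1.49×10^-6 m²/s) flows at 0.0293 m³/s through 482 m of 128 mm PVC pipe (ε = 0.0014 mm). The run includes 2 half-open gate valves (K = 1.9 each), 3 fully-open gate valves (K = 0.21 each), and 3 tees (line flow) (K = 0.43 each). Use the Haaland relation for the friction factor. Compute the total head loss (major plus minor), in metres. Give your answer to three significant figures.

V = 4Q/(πD²) = 2.277 m/s; V²/2g = 0.2643 m
Re = 1.96×10^5, ε/D = 1.09×10^-5 → f = 0.01563 (Haaland)
Major: h_f = f(L/D)·V²/2g = 0.01563·3766·0.2643 = 15.55 m
Minor: ΣK = 5.72; h_m = ΣK·V²/2g = 1.512 m
Total H_L = 15.55 + 1.512 = 17.07 m

H_L ≈ 17.1 m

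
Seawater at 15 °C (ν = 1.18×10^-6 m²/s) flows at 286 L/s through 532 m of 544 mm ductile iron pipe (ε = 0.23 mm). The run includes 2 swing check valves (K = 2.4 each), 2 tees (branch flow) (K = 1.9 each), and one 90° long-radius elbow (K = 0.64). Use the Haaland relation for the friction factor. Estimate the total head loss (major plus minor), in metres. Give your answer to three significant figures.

H_L ≈ 1.99 m

V = 4Q/(πD²) = 1.230 m/s; V²/2g = 0.07717 m
Re = 5.67×10^5, ε/D = 4.23×10^-4 → f = 0.01696 (Haaland)
Major: h_f = f(L/D)·V²/2g = 0.01696·977.9·0.07717 = 1.280 m
Minor: ΣK = 9.24; h_m = ΣK·V²/2g = 0.7131 m
Total H_L = 1.280 + 0.7131 = 1.993 m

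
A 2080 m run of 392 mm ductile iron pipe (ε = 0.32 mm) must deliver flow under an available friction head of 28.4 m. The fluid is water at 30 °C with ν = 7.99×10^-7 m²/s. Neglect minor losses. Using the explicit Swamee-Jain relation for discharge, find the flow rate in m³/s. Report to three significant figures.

Swamee-Jain (Type II): Q = -0.965·√(gD⁵h_f/L)·ln[ε/(3.7D) + √(3.17ν²L/(gD³h_f))]
√(gD⁵h_f/L) = √(9.81·0.392⁵·28.4/2080) = 0.03521
ε/(3.7D) = 2.21×10^-4; √(3.17ν²L/(gD³h_f)) = 1.58×10^-5
Q = -0.965·0.03521·ln(2.365×10^-4) = 0.2837 m³/s
Check: V = 2.35 m/s, Re = 1.15×10^6, f = 0.01909, h_f = 28.5 m ≈ 28.4 m ✓

Q ≈ 0.284 m³/s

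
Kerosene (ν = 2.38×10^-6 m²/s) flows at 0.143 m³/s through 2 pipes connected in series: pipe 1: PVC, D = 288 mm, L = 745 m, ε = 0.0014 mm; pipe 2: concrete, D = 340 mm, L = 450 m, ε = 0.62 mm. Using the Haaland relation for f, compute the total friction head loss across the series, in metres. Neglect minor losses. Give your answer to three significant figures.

H ≈ 13.3 m

Pipe 1: V = 2.195 m/s, Re = 2.66×10^5, ε/D = 4.86×10^-6, f = 0.01471, h_1 = f(L/D)V²/2g = 9.346 m
Pipe 2: V = 1.575 m/s, Re = 2.25×10^5, ε/D = 0.00182, f = 0.02365, h_2 = f(L/D)V²/2g = 3.957 m
Series → Q common, losses add: H = Σh = 13.30 m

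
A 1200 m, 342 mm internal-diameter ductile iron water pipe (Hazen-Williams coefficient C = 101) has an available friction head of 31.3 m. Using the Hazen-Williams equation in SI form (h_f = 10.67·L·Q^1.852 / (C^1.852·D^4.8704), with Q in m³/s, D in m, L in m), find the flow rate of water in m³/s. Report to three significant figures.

Q ≈ 0.234 m³/s

Rearranging: Q = [h_f·C^1.852·D^4.8704 / (10.67·L)]^(1/1.852)
Q = [31.3·101^1.852·0.342^4.8704 / (10.67·1200)]^0.540 = 0.2337 m³/s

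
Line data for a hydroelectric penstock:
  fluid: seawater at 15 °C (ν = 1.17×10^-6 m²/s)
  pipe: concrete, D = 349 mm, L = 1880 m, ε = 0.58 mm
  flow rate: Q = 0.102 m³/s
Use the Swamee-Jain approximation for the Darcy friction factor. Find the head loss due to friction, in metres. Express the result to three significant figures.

h_f ≈ 7.21 m

V = 4Q/(πD²) = 4·0.102/(π·0.349²) = 1.066 m/s
Re = VD/ν = 1.066·0.349/1.17×10^-6 = 3.18×10^5 → turbulent
ε/D = 0.58/349 = 0.00166
Swamee-Jain: f = 0.02310
h_f = f(L/D)V²/(2g) = 0.02310·(1880/0.349)·1.066²/(2·9.81) = 7.211 m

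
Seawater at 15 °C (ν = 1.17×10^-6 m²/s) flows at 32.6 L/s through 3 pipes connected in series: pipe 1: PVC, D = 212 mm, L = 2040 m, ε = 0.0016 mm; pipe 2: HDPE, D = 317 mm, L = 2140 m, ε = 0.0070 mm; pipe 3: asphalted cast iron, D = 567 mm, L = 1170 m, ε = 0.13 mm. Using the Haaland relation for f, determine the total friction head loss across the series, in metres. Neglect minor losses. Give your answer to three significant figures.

H ≈ 7.79 m

Pipe 1: V = 0.9235 m/s, Re = 1.67×10^5, ε/D = 7.55×10^-6, f = 0.01609, h_1 = f(L/D)V²/2g = 6.731 m
Pipe 2: V = 0.4131 m/s, Re = 1.12×10^5, ε/D = 2.21×10^-5, f = 0.01751, h_2 = f(L/D)V²/2g = 1.028 m
Pipe 3: V = 0.1291 m/s, Re = 6.26×10^4, ε/D = 2.29×10^-4, f = 0.02049, h_3 = f(L/D)V²/2g = 0.03593 m
Series → Q common, losses add: H = Σh = 7.794 m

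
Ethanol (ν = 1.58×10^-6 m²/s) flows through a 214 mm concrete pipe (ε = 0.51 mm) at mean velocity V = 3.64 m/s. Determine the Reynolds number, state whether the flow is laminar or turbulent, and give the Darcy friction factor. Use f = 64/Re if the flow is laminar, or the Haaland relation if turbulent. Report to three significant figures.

Re ≈ 4.93×10^5; turbulent; f ≈ 0.0249

Re = VD/ν = 3.640·0.214/1.58×10^-6 = 4.93×10^5
Re > 4000 → turbulent; ε/D = 0.00238
Haaland: f = 0.02489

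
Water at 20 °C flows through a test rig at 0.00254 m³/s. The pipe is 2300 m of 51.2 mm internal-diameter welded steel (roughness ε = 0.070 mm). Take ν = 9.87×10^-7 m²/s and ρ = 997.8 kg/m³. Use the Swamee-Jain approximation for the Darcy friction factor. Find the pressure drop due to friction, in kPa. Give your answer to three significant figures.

Δp ≈ 836 kPa

V = 4Q/(πD²) = 4·0.00254/(π·0.0512²) = 1.234 m/s
Re = VD/ν = 1.234·0.0512/9.87×10^-7 = 6.40×10^4 → turbulent
ε/D = 0.070/51.2 = 0.00137
Swamee-Jain: f = 0.02452
h_f = f(L/D)V²/(2g) = 0.02452·(2300/0.0512)·1.234²/(2·9.81) = 85.43 m
Δp = ρg·h_f = 997.8·9.81·85.43 = 836.3 kPa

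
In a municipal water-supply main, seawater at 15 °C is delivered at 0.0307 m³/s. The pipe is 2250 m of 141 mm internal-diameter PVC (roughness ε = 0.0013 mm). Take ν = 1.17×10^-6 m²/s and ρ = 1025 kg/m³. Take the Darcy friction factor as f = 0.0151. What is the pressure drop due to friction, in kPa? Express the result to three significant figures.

Δp ≈ 477 kPa

V = 4Q/(πD²) = 4·0.0307/(π·0.141²) = 1.966 m/s
h_f = f(L/D)V²/(2g) = 0.01510·(2250/0.141)·1.966²/(2·9.81) = 47.47 m
Δp = ρg·h_f = 1025·9.81·47.47 = 477.4 kPa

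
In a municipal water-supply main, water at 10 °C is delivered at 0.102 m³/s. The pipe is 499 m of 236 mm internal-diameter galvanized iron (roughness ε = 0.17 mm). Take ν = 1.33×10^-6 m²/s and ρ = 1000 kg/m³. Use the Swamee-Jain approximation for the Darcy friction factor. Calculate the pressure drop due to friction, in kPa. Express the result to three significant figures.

Δp ≈ 110 kPa

V = 4Q/(πD²) = 4·0.102/(π·0.236²) = 2.332 m/s
Re = VD/ν = 2.332·0.236/1.33×10^-6 = 4.14×10^5 → turbulent
ε/D = 0.17/236 = 7.20×10^-4
Swamee-Jain: f = 0.01918
h_f = f(L/D)V²/(2g) = 0.01918·(499/0.236)·2.332²/(2·9.81) = 11.24 m
Δp = ρg·h_f = 1000·9.81·11.24 = 110.2 kPa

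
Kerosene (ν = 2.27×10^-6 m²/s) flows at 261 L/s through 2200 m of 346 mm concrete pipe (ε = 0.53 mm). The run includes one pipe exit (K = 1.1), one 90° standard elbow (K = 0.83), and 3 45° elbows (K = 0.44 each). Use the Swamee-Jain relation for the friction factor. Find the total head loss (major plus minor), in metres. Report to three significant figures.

V = 4Q/(πD²) = 2.776 m/s; V²/2g = 0.3927 m
Re = 4.23×10^5, ε/D = 0.00153 → f = 0.02249 (Swamee-Jain)
Major: h_f = f(L/D)·V²/2g = 0.02249·6358·0.3927 = 56.17 m
Minor: ΣK = 3.25; h_m = ΣK·V²/2g = 1.276 m
Total H_L = 56.17 + 1.276 = 57.44 m

H_L ≈ 57.4 m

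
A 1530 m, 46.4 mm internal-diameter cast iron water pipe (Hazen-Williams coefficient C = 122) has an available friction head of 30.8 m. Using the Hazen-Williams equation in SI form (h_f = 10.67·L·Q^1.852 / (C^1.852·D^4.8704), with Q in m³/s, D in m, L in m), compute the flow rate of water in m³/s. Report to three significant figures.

Rearranging: Q = [h_f·C^1.852·D^4.8704 / (10.67·L)]^(1/1.852)
Q = [30.8·122^1.852·0.0464^4.8704 / (10.67·1530)]^0.540 = 0.001284 m³/s

Q ≈ 0.00128 m³/s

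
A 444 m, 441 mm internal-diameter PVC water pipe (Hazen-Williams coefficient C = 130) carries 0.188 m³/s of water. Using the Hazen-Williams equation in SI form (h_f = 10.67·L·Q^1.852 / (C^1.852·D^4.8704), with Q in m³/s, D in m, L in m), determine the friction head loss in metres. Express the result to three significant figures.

h_f ≈ 1.41 m

h_f = 10.67·444·0.188^1.852 / (130^1.852·0.441^4.8704) = 1.406 m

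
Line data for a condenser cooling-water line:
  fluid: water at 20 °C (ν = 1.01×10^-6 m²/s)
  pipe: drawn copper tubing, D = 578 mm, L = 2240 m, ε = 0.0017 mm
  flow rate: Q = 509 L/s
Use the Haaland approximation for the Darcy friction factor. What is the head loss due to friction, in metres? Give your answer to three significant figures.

V = 4Q/(πD²) = 4·0.509/(π·0.578²) = 1.940 m/s
Re = VD/ν = 1.940·0.578/1.01×10^-6 = 1.11×10^6 → turbulent
ε/D = 0.0017/578 = 2.94×10^-6
Haaland: f = 0.01144
h_f = f(L/D)V²/(2g) = 0.01144·(2240/0.578)·1.940²/(2·9.81) = 8.501 m

h_f ≈ 8.50 m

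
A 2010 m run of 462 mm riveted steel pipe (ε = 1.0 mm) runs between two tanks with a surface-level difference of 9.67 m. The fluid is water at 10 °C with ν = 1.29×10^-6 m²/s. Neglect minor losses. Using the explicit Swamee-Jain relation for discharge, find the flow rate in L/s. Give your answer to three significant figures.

Swamee-Jain (Type II): Q = -0.965·√(gD⁵h_f/L)·ln[ε/(3.7D) + √(3.17ν²L/(gD³h_f))]
√(gD⁵h_f/L) = √(9.81·0.462⁵·9.67/2010) = 0.03152
ε/(3.7D) = 5.85×10^-4; √(3.17ν²L/(gD³h_f)) = 3.37×10^-5
Q = -0.965·0.03152·ln(6.187×10^-4) = 0.2247 m³/s
Check: V = 1.34 m/s, Re = 4.80×10^5, f = 0.02440, h_f = 9.72 m ≈ 9.67 m ✓

Q ≈ 225 L/s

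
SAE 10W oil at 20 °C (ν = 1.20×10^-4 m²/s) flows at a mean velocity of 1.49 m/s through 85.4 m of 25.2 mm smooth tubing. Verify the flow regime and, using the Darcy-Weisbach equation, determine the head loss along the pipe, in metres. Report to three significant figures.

Re = VD/ν = 1.49·0.02520/1.20×10^-4 = 313 → laminar (Re < 2300)
f = 64/Re = 0.2045
h_f = f(L/D)V²/(2g) = 0.2045·(85.4/0.02520)·1.49²/(2·9.81) = 78.43 m

h_f ≈ 78.4 m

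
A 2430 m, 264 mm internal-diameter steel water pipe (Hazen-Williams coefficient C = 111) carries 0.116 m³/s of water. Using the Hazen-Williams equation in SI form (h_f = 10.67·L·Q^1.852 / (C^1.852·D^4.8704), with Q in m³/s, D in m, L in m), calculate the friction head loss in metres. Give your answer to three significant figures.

h_f = 10.67·2430·0.116^1.852 / (111^1.852·0.264^4.8704) = 51.31 m

h_f ≈ 51.3 m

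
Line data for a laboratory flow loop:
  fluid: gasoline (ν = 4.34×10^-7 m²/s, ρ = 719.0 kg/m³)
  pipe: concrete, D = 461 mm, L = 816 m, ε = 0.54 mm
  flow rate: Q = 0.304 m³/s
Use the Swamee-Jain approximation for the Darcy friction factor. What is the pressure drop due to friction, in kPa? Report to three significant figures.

Δp ≈ 43.5 kPa

V = 4Q/(πD²) = 4·0.304/(π·0.461²) = 1.821 m/s
Re = VD/ν = 1.821·0.461/4.34×10^-7 = 1.93×10^6 → turbulent
ε/D = 0.54/461 = 0.00117
Swamee-Jain: f = 0.02061
h_f = f(L/D)V²/(2g) = 0.02061·(816/0.461)·1.821²/(2·9.81) = 6.169 m
Δp = ρg·h_f = 719.0·9.81·6.169 = 43.51 kPa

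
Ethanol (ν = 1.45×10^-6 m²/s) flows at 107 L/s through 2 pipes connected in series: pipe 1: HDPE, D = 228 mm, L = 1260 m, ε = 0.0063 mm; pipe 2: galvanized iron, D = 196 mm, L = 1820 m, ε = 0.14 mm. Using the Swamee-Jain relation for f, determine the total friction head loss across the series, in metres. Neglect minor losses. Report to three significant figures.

H ≈ 140 m

Pipe 1: V = 2.621 m/s, Re = 4.12×10^5, ε/D = 2.76×10^-5, f = 0.01394, h_1 = f(L/D)V²/2g = 26.97 m
Pipe 2: V = 3.546 m/s, Re = 4.79×10^5, ε/D = 7.14×10^-4, f = 0.01903, h_2 = f(L/D)V²/2g = 113.3 m
Series → Q common, losses add: H = Σh = 140.2 m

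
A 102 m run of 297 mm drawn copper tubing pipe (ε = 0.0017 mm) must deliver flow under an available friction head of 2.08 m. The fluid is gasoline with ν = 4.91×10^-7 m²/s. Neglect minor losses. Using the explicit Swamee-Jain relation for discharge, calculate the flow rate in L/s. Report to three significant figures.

Q ≈ 232 L/s

Swamee-Jain (Type II): Q = -0.965·√(gD⁵h_f/L)·ln[ε/(3.7D) + √(3.17ν²L/(gD³h_f))]
√(gD⁵h_f/L) = √(9.81·0.297⁵·2.08/102) = 0.02150
ε/(3.7D) = 1.55×10^-6; √(3.17ν²L/(gD³h_f)) = 1.21×10^-5
Q = -0.965·0.02150·ln(1.362×10^-5) = 0.2325 m³/s
Check: V = 3.36 m/s, Re = 2.03×10^6, f = 0.01056, h_f = 2.08 m ≈ 2.08 m ✓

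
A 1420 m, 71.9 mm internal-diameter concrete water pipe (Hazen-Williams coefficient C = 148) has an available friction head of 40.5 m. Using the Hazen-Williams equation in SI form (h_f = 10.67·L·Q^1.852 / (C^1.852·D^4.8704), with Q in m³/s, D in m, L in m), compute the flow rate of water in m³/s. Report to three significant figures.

Rearranging: Q = [h_f·C^1.852·D^4.8704 / (10.67·L)]^(1/1.852)
Q = [40.5·148^1.852·0.0719^4.8704 / (10.67·1420)]^0.540 = 0.005948 m³/s

Q ≈ 0.00595 m³/s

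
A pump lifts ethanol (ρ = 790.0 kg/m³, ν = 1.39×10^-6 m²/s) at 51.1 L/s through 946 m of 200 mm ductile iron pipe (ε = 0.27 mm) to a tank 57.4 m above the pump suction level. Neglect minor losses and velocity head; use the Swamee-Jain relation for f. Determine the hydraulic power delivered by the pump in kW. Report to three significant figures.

V = 4Q/(πD²) = 1.627 m/s; Re = 2.34×10^5; ε/D = 0.00135; f = 0.02231
h_f = f(L/D)V²/2g = 14.23 m
Total head H = z + h_f = 57.4 + 14.23 = 71.63 m
P_hyd = ρgQH = 790.0·9.81·0.0511·71.63 = 28.37 kW

P_hyd ≈ 28.4 kW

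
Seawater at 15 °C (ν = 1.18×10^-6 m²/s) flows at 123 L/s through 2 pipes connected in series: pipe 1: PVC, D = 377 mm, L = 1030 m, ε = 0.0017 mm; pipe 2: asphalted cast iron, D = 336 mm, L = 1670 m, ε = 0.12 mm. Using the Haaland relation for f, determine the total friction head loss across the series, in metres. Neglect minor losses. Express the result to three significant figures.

H ≈ 10.6 m

Pipe 1: V = 1.102 m/s, Re = 3.52×10^5, ε/D = 4.51×10^-6, f = 0.01396, h_1 = f(L/D)V²/2g = 2.360 m
Pipe 2: V = 1.387 m/s, Re = 3.95×10^5, ε/D = 3.57×10^-4, f = 0.01684, h_2 = f(L/D)V²/2g = 8.210 m
Series → Q common, losses add: H = Σh = 10.57 m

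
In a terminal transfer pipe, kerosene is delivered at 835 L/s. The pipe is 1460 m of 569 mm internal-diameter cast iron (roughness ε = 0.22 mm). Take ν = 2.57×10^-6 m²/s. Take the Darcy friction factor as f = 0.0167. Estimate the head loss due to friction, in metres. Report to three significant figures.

h_f ≈ 23.6 m

V = 4Q/(πD²) = 4·0.835/(π·0.569²) = 3.284 m/s
h_f = f(L/D)V²/(2g) = 0.01670·(1460/0.569)·3.284²/(2·9.81) = 23.55 m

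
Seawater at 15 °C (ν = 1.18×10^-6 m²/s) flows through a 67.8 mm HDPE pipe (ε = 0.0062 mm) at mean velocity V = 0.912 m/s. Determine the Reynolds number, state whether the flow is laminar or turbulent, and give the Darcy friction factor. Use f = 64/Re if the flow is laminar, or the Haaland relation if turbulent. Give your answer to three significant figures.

Re = VD/ν = 0.9120·0.0678/1.18×10^-6 = 5.24×10^4
Re > 4000 → turbulent; ε/D = 9.14×10^-5
Haaland: f = 0.02076

Re ≈ 5.24×10^4; turbulent; f ≈ 0.0208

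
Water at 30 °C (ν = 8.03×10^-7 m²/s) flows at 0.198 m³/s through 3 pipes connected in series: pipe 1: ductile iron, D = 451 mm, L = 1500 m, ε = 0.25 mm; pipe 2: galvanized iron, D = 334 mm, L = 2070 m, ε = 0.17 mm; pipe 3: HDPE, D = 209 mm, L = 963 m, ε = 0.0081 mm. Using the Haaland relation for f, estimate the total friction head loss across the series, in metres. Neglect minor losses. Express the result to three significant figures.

Pipe 1: V = 1.239 m/s, Re = 6.96×10^5, ε/D = 5.54×10^-4, f = 0.01770, h_1 = f(L/D)V²/2g = 4.610 m
Pipe 2: V = 2.260 m/s, Re = 9.40×10^5, ε/D = 5.09×10^-4, f = 0.01726, h_2 = f(L/D)V²/2g = 27.84 m
Pipe 3: V = 5.771 m/s, Re = 1.50×10^6, ε/D = 3.88×10^-5, f = 0.01177, h_3 = f(L/D)V²/2g = 92.05 m
Series → Q common, losses add: H = Σh = 124.5 m

H ≈ 125 m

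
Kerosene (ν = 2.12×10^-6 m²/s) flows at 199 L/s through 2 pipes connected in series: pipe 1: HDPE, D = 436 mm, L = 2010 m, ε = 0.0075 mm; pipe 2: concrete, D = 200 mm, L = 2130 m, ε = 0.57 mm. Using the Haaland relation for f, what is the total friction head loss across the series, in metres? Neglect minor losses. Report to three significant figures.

H ≈ 574 m

Pipe 1: V = 1.333 m/s, Re = 2.74×10^5, ε/D = 1.72×10^-5, f = 0.01472, h_1 = f(L/D)V²/2g = 6.145 m
Pipe 2: V = 6.334 m/s, Re = 5.98×10^5, ε/D = 0.00285, f = 0.02606, h_2 = f(L/D)V²/2g = 567.5 m
Series → Q common, losses add: H = Σh = 573.6 m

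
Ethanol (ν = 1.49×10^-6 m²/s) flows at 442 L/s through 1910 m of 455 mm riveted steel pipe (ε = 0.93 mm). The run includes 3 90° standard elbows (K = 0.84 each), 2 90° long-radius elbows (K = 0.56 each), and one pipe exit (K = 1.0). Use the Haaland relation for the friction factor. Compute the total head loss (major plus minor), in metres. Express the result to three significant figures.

V = 4Q/(πD²) = 2.718 m/s; V²/2g = 0.3766 m
Re = 8.30×10^5, ε/D = 0.00204 → f = 0.02380 (Haaland)
Major: h_f = f(L/D)·V²/2g = 0.02380·4198·0.3766 = 37.62 m
Minor: ΣK = 4.64; h_m = ΣK·V²/2g = 1.748 m
Total H_L = 37.62 + 1.748 = 39.37 m

H_L ≈ 39.4 m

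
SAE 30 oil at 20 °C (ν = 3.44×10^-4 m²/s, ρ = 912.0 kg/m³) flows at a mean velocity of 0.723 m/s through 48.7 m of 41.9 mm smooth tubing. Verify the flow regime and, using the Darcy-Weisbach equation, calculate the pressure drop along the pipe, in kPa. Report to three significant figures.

Re = VD/ν = 0.723·0.04190/3.44×10^-4 = 88.1 → laminar (Re < 2300)
f = 64/Re = 0.7268
h_f = f(L/D)V²/(2g) = 0.7268·(48.7/0.04190)·0.723²/(2·9.81) = 22.50 m
Δp = ρg·h_f = 912.0·9.81·22.50 = 201.3 kPa

Δp ≈ 201 kPa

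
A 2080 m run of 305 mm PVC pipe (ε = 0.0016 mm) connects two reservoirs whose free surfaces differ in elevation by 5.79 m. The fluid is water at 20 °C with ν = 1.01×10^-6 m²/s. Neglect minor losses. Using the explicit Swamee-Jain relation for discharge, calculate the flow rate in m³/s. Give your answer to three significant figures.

Q ≈ 0.0789 m³/s

Swamee-Jain (Type II): Q = -0.965·√(gD⁵h_f/L)·ln[ε/(3.7D) + √(3.17ν²L/(gD³h_f))]
√(gD⁵h_f/L) = √(9.81·0.305⁵·5.79/2080) = 0.008490
ε/(3.7D) = 1.42×10^-6; √(3.17ν²L/(gD³h_f)) = 6.46×10^-5
Q = -0.965·0.008490·ln(6.602×10^-5) = 0.07886 m³/s
Check: V = 1.08 m/s, Re = 3.26×10^5, f = 0.01422, h_f = 5.76 m ≈ 5.79 m ✓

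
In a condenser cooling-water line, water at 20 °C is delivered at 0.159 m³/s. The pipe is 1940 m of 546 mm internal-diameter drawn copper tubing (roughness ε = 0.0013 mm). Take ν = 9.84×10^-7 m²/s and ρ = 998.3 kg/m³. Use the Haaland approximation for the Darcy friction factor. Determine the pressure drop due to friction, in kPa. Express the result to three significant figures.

V = 4Q/(πD²) = 4·0.159/(π·0.546²) = 0.6791 m/s
Re = VD/ν = 0.6791·0.546/9.84×10^-7 = 3.77×10^5 → turbulent
ε/D = 0.0013/546 = 2.38×10^-6
Haaland: f = 0.01377
h_f = f(L/D)V²/(2g) = 0.01377·(1940/0.546)·0.6791²/(2·9.81) = 1.150 m
Δp = ρg·h_f = 998.3·9.81·1.150 = 11.26 kPa

Δp ≈ 11.3 kPa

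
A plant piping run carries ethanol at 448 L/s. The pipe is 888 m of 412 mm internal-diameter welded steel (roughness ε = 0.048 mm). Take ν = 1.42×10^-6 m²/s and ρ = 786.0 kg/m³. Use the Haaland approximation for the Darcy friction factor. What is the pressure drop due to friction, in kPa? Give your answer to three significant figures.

Δp ≈ 130 kPa

V = 4Q/(πD²) = 4·0.448/(π·0.412²) = 3.360 m/s
Re = VD/ν = 3.360·0.412/1.42×10^-6 = 9.75×10^5 → turbulent
ε/D = 0.048/412 = 1.17×10^-4
Haaland: f = 0.01359
h_f = f(L/D)V²/(2g) = 0.01359·(888/0.412)·3.360²/(2·9.81) = 16.86 m
Δp = ρg·h_f = 786.0·9.81·16.86 = 130.0 kPa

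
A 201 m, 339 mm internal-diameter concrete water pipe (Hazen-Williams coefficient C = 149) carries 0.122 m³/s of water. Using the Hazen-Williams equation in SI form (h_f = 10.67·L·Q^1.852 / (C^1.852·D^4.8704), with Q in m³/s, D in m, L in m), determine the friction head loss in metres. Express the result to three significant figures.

h_f ≈ 0.799 m

h_f = 10.67·201·0.122^1.852 / (149^1.852·0.339^4.8704) = 0.7992 m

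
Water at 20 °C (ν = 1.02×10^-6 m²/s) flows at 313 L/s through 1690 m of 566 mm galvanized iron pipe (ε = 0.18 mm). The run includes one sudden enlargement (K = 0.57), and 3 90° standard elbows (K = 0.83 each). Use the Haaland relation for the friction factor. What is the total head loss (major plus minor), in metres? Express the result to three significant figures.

H_L ≈ 4.01 m

V = 4Q/(πD²) = 1.244 m/s; V²/2g = 0.07888 m
Re = 6.90×10^5, ε/D = 3.18×10^-4 → f = 0.01601 (Haaland)
Major: h_f = f(L/D)·V²/2g = 0.01601·2986·0.07888 = 3.771 m
Minor: ΣK = 3.06; h_m = ΣK·V²/2g = 0.2414 m
Total H_L = 3.771 + 0.2414 = 4.012 m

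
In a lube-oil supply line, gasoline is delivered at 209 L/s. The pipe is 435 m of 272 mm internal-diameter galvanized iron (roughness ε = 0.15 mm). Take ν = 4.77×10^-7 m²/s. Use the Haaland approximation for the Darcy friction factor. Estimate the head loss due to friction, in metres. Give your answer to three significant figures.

V = 4Q/(πD²) = 4·0.209/(π·0.272²) = 3.597 m/s
Re = VD/ν = 3.597·0.272/4.77×10^-7 = 2.05×10^6 → turbulent
ε/D = 0.15/272 = 5.51×10^-4
Haaland: f = 0.01731
h_f = f(L/D)V²/(2g) = 0.01731·(435/0.272)·3.597²/(2·9.81) = 18.25 m

h_f ≈ 18.3 m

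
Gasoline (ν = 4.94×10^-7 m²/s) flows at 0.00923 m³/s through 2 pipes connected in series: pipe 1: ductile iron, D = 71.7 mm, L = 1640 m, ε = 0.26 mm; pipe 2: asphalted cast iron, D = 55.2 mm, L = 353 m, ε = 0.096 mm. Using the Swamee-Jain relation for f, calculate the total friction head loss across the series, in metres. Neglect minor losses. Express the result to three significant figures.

Pipe 1: V = 2.286 m/s, Re = 3.32×10^5, ε/D = 0.00363, f = 0.02811, h_1 = f(L/D)V²/2g = 171.2 m
Pipe 2: V = 3.857 m/s, Re = 4.31×10^5, ε/D = 0.00174, f = 0.02317, h_2 = f(L/D)V²/2g = 112.3 m
Series → Q common, losses add: H = Σh = 283.6 m

H ≈ 284 m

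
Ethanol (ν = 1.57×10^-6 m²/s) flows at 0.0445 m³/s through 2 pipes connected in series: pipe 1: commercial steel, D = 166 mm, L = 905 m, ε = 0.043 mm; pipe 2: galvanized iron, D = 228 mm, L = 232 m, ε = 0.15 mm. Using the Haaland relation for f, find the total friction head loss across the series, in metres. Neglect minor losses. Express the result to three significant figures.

Pipe 1: V = 2.056 m/s, Re = 2.17×10^5, ε/D = 2.59×10^-4, f = 0.01708, h_1 = f(L/D)V²/2g = 20.07 m
Pipe 2: V = 1.090 m/s, Re = 1.58×10^5, ε/D = 6.58×10^-4, f = 0.01979, h_2 = f(L/D)V²/2g = 1.219 m
Series → Q common, losses add: H = Σh = 21.29 m

H ≈ 21.3 m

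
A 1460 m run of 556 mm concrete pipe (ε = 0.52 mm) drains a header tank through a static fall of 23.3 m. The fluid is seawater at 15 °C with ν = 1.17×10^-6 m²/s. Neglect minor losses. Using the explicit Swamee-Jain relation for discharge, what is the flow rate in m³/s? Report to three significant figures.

Swamee-Jain (Type II): Q = -0.965·√(gD⁵h_f/L)·ln[ε/(3.7D) + √(3.17ν²L/(gD³h_f))]
√(gD⁵h_f/L) = √(9.81·0.556⁵·23.3/1460) = 0.09121
ε/(3.7D) = 2.53×10^-4; √(3.17ν²L/(gD³h_f)) = 1.27×10^-5
Q = -0.965·0.09121·ln(2.655×10^-4) = 0.7247 m³/s
Check: V = 2.98 m/s, Re = 1.42×10^6, f = 0.01962, h_f = 23.4 m ≈ 23.3 m ✓

Q ≈ 0.725 m³/s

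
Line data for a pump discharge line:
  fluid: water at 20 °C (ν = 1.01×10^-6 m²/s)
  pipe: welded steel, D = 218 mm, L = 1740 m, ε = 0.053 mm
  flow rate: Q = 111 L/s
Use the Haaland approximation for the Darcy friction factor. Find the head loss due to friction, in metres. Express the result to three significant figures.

V = 4Q/(πD²) = 4·0.111/(π·0.218²) = 2.974 m/s
Re = VD/ν = 2.974·0.218/1.01×10^-6 = 6.42×10^5 → turbulent
ε/D = 0.053/218 = 2.43×10^-4
Haaland: f = 0.01542
h_f = f(L/D)V²/(2g) = 0.01542·(1740/0.218)·2.974²/(2·9.81) = 55.46 m

h_f ≈ 55.5 m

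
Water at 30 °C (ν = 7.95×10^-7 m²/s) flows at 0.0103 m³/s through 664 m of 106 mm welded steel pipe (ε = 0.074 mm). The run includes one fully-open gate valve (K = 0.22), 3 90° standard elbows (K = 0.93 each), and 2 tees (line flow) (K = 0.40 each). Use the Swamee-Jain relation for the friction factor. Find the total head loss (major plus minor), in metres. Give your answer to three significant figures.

H_L ≈ 9.10 m

V = 4Q/(πD²) = 1.167 m/s; V²/2g = 0.06943 m
Re = 1.56×10^5, ε/D = 6.98×10^-4 → f = 0.02032 (Swamee-Jain)
Major: h_f = f(L/D)·V²/2g = 0.02032·6264·0.06943 = 8.837 m
Minor: ΣK = 3.81; h_m = ΣK·V²/2g = 0.2645 m
Total H_L = 8.837 + 0.2645 = 9.101 m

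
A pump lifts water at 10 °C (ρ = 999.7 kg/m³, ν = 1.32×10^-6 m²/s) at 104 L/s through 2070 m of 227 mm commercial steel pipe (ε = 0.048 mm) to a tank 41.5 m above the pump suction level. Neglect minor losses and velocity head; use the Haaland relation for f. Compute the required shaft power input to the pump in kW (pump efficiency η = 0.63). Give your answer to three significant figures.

P_shaft ≈ 144 kW

V = 4Q/(πD²) = 2.570 m/s; Re = 4.42×10^5; ε/D = 2.11×10^-4; f = 0.01556
h_f = f(L/D)V²/2g = 47.74 m
Total head H = z + h_f = 41.5 + 47.74 = 89.24 m
P_hyd = ρgQH = 999.7·9.81·0.104·89.24 = 91.02 kW
P_shaft = P_hyd/η = 91.02/0.63 = 144.5 kW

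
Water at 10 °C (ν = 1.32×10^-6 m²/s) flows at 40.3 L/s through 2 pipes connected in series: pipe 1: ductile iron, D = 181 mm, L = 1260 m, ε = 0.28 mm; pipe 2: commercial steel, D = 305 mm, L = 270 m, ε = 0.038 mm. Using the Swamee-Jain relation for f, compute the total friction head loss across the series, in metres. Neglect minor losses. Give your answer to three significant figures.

H ≈ 20.3 m

Pipe 1: V = 1.566 m/s, Re = 2.15×10^5, ε/D = 0.00155, f = 0.02305, h_1 = f(L/D)V²/2g = 20.07 m
Pipe 2: V = 0.5516 m/s, Re = 1.27×10^5, ε/D = 1.25×10^-4, f = 0.01782, h_2 = f(L/D)V²/2g = 0.2446 m
Series → Q common, losses add: H = Σh = 20.31 m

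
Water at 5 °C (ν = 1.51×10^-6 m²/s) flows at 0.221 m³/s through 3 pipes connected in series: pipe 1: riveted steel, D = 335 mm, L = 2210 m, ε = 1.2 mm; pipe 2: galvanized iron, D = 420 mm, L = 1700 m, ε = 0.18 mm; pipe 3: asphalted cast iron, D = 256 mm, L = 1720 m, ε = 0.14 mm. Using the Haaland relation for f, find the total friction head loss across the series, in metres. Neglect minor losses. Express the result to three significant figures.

Pipe 1: V = 2.507 m/s, Re = 5.56×10^5, ε/D = 0.00358, f = 0.02777, h_1 = f(L/D)V²/2g = 58.70 m
Pipe 2: V = 1.595 m/s, Re = 4.44×10^5, ε/D = 4.29×10^-4, f = 0.01721, h_2 = f(L/D)V²/2g = 9.036 m
Pipe 3: V = 4.294 m/s, Re = 7.28×10^5, ε/D = 5.47×10^-4, f = 0.01763, h_3 = f(L/D)V²/2g = 111.3 m
Series → Q common, losses add: H = Σh = 179.1 m

H ≈ 179 m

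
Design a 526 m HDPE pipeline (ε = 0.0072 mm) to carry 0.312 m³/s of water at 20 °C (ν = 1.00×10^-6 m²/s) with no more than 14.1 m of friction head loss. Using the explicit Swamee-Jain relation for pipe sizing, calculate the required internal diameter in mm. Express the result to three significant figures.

Swamee-Jain (Type III): D = 0.66·[ε^1.25·(LQ²/(gh_f))^4.75 + ν·Q^9.4·(L/(gh_f))^5.2]^0.04
LQ²/(gh_f) = 0.3702; L/(gh_f) = 3.803
Term 1 = ε^1.25·(…)^4.75 = 3.32×10^-9; Term 2 = ν·Q^9.4·(…)^5.2 = 1.83×10^-8
D = 0.66·(3.32×10^-9 + 1.83×10^-8)^0.04 = 0.3258 m = 326 mm
Check: V = 3.74 m/s, Re = 1.22×10^6, f = 0.01181, h_f = 13.6 m ≈ 14.1 m ✓

D ≈ 326 mm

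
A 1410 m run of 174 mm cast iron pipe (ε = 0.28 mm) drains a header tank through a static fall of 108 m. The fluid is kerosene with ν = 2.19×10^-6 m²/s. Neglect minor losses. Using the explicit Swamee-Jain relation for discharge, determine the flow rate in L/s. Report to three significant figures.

Swamee-Jain (Type II): Q = -0.965·√(gD⁵h_f/L)·ln[ε/(3.7D) + √(3.17ν²L/(gD³h_f))]
√(gD⁵h_f/L) = √(9.81·0.174⁵·108/1410) = 0.01095
ε/(3.7D) = 4.35×10^-4; √(3.17ν²L/(gD³h_f)) = 6.20×10^-5
Q = -0.965·0.01095·ln(4.969×10^-4) = 0.08036 m³/s
Check: V = 3.38 m/s, Re = 2.69×10^5, f = 0.02306, h_f = 109 m ≈ 108 m ✓

Q ≈ 80.4 L/s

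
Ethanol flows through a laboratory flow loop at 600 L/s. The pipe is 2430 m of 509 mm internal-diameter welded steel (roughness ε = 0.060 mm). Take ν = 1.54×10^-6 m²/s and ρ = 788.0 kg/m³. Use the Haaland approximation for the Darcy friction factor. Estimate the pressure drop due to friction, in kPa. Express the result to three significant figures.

V = 4Q/(πD²) = 4·0.600/(π·0.509²) = 2.949 m/s
Re = VD/ν = 2.949·0.509/1.54×10^-6 = 9.75×10^5 → turbulent
ε/D = 0.060/509 = 1.18×10^-4
Haaland: f = 0.01361
h_f = f(L/D)V²/(2g) = 0.01361·(2430/0.509)·2.949²/(2·9.81) = 28.79 m
Δp = ρg·h_f = 788.0·9.81·28.79 = 222.5 kPa

Δp ≈ 223 kPa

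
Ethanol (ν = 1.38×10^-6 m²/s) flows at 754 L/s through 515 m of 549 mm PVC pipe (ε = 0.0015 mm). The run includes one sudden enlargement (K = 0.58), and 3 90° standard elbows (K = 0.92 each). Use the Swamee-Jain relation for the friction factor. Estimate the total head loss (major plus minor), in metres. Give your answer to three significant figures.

V = 4Q/(πD²) = 3.185 m/s; V²/2g = 0.5171 m
Re = 1.27×10^6, ε/D = 2.73×10^-6 → f = 0.01124 (Swamee-Jain)
Major: h_f = f(L/D)·V²/2g = 0.01124·938.1·0.5171 = 5.451 m
Minor: ΣK = 3.34; h_m = ΣK·V²/2g = 1.727 m
Total H_L = 5.451 + 1.727 = 7.178 m

H_L ≈ 7.18 m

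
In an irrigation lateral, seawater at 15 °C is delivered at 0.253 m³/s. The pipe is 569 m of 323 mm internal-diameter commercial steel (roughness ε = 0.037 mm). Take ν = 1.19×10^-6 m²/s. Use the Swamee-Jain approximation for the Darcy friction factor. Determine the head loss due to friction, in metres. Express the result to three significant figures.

V = 4Q/(πD²) = 4·0.253/(π·0.323²) = 3.088 m/s
Re = VD/ν = 3.088·0.323/1.19×10^-6 = 8.38×10^5 → turbulent
ε/D = 0.037/323 = 1.15×10^-4
Swamee-Jain: f = 0.01392
h_f = f(L/D)V²/(2g) = 0.01392·(569/0.323)·3.088²/(2·9.81) = 11.91 m

h_f ≈ 11.9 m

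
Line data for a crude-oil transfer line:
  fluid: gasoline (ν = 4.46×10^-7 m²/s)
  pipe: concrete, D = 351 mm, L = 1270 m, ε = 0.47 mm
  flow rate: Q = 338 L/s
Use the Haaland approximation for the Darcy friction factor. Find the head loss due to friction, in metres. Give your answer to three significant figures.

h_f ≈ 47.8 m

V = 4Q/(πD²) = 4·0.338/(π·0.351²) = 3.493 m/s
Re = VD/ν = 3.493·0.351/4.46×10^-7 = 2.75×10^6 → turbulent
ε/D = 0.47/351 = 0.00134
Haaland: f = 0.02123
h_f = f(L/D)V²/(2g) = 0.02123·(1270/0.351)·3.493²/(2·9.81) = 47.77 m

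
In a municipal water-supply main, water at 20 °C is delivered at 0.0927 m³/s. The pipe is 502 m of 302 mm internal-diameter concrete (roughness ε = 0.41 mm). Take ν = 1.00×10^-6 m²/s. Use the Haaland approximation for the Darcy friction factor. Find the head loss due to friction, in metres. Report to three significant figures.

V = 4Q/(πD²) = 4·0.0927/(π·0.302²) = 1.294 m/s
Re = VD/ν = 1.294·0.302/1.00×10^-6 = 3.91×10^5 → turbulent
ε/D = 0.41/302 = 0.00136
Haaland: f = 0.02176
h_f = f(L/D)V²/(2g) = 0.02176·(502/0.302)·1.294²/(2·9.81) = 3.088 m

h_f ≈ 3.09 m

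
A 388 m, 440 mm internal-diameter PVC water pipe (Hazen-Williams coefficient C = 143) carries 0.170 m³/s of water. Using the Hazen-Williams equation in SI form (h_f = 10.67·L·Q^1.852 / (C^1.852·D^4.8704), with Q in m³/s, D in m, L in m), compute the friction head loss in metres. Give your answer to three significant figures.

h_f ≈ 0.864 m

h_f = 10.67·388·0.170^1.852 / (143^1.852·0.440^4.8704) = 0.8642 m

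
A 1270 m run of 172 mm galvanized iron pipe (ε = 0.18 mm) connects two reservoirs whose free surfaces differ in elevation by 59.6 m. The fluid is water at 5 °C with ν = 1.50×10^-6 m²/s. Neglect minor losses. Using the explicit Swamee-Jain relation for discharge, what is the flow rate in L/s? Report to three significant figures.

Swamee-Jain (Type II): Q = -0.965·√(gD⁵h_f/L)·ln[ε/(3.7D) + √(3.17ν²L/(gD³h_f))]
√(gD⁵h_f/L) = √(9.81·0.172⁵·59.6/1270) = 0.008325
ε/(3.7D) = 2.83×10^-4; √(3.17ν²L/(gD³h_f)) = 5.52×10^-5
Q = -0.965·0.008325·ln(3.380×10^-4) = 0.06421 m³/s
Check: V = 2.76 m/s, Re = 3.17×10^5, f = 0.02089, h_f = 60.0 m ≈ 59.6 m ✓

Q ≈ 64.2 L/s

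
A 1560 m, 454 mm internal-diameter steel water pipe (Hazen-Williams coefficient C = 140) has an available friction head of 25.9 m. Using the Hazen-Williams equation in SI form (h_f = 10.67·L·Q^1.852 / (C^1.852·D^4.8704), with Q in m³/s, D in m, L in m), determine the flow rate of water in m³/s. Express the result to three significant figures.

Rearranging: Q = [h_f·C^1.852·D^4.8704 / (10.67·L)]^(1/1.852)
Q = [25.9·140^1.852·0.454^4.8704 / (10.67·1560)]^0.540 = 0.5346 m³/s

Q ≈ 0.535 m³/s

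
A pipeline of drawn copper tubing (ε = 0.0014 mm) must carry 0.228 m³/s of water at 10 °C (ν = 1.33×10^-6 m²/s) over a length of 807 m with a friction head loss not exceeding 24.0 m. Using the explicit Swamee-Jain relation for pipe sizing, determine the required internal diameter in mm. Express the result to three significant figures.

D ≈ 285 mm

Swamee-Jain (Type III): D = 0.66·[ε^1.25·(LQ²/(gh_f))^4.75 + ν·Q^9.4·(L/(gh_f))^5.2]^0.04
LQ²/(gh_f) = 0.1782; L/(gh_f) = 3.428
Term 1 = ε^1.25·(…)^4.75 = 1.33×10^-11; Term 2 = ν·Q^9.4·(…)^5.2 = 7.42×10^-10
D = 0.66·(1.33×10^-11 + 7.42×10^-10)^0.04 = 0.2849 m = 285 mm
Check: V = 3.58 m/s, Re = 7.66×10^5, f = 0.01225, h_f = 22.6 m ≈ 24.0 m ✓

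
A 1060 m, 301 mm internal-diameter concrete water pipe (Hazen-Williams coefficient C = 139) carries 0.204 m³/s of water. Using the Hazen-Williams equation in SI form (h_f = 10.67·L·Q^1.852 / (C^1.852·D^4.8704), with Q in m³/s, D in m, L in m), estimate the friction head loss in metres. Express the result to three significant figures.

h_f = 10.67·1060·0.204^1.852 / (139^1.852·0.301^4.8704) = 22.16 m

h_f ≈ 22.2 m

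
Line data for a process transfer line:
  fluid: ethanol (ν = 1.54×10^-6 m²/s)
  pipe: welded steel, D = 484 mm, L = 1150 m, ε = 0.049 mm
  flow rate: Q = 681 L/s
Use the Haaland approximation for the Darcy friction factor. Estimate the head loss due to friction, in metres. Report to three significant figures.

h_f ≈ 21.9 m

V = 4Q/(πD²) = 4·0.681/(π·0.484²) = 3.701 m/s
Re = VD/ν = 3.701·0.484/1.54×10^-6 = 1.16×10^6 → turbulent
ε/D = 0.049/484 = 1.01×10^-4
Haaland: f = 0.01319
h_f = f(L/D)V²/(2g) = 0.01319·(1150/0.484)·3.701²/(2·9.81) = 21.88 m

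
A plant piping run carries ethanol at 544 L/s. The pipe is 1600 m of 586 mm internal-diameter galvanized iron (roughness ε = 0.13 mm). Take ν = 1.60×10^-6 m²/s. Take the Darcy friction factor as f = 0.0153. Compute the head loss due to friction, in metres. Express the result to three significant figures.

h_f ≈ 8.66 m

V = 4Q/(πD²) = 4·0.544/(π·0.586²) = 2.017 m/s
h_f = f(L/D)V²/(2g) = 0.01530·(1600/0.586)·2.017²/(2·9.81) = 8.662 m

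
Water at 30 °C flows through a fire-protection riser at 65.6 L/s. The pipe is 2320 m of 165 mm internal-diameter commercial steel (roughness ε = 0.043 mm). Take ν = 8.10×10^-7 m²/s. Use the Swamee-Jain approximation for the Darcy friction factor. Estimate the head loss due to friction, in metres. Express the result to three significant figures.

h_f ≈ 107 m

V = 4Q/(πD²) = 4·0.0656/(π·0.165²) = 3.068 m/s
Re = VD/ν = 3.068·0.165/8.10×10^-7 = 6.25×10^5 → turbulent
ε/D = 0.043/165 = 2.61×10^-4
Swamee-Jain: f = 0.01580
h_f = f(L/D)V²/(2g) = 0.01580·(2320/0.165)·3.068²/(2·9.81) = 106.6 m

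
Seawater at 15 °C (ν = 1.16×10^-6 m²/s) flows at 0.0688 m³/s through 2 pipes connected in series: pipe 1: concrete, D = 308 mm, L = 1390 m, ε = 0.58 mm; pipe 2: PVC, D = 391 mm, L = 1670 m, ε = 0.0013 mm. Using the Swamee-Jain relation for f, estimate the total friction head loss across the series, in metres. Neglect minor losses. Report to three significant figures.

Pipe 1: V = 0.9234 m/s, Re = 2.45×10^5, ε/D = 0.00188, f = 0.02397, h_1 = f(L/D)V²/2g = 4.702 m
Pipe 2: V = 0.5730 m/s, Re = 1.93×10^5, ε/D = 3.32×10^-6, f = 0.01567, h_2 = f(L/D)V²/2g = 1.120 m
Series → Q common, losses add: H = Σh = 5.822 m

H ≈ 5.82 m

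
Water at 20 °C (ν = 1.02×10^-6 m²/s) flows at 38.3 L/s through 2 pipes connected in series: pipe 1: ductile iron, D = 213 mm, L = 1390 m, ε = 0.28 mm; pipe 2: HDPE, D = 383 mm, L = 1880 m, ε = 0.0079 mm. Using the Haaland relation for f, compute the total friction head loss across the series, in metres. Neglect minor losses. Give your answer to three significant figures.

Pipe 1: V = 1.075 m/s, Re = 2.24×10^5, ε/D = 0.00131, f = 0.02198, h_1 = f(L/D)V²/2g = 8.447 m
Pipe 2: V = 0.3324 m/s, Re = 1.25×10^5, ε/D = 2.06×10^-5, f = 0.01712, h_2 = f(L/D)V²/2g = 0.4733 m
Series → Q common, losses add: H = Σh = 8.921 m

H ≈ 8.92 m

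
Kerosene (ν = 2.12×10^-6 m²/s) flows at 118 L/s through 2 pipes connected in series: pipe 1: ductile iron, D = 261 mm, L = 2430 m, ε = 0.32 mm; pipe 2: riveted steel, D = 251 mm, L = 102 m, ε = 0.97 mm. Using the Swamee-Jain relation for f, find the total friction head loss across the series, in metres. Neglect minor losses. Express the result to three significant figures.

Pipe 1: V = 2.206 m/s, Re = 2.72×10^5, ε/D = 0.00123, f = 0.02172, h_1 = f(L/D)V²/2g = 50.15 m
Pipe 2: V = 2.385 m/s, Re = 2.82×10^5, ε/D = 0.00386, f = 0.02868, h_2 = f(L/D)V²/2g = 3.378 m
Series → Q common, losses add: H = Σh = 53.53 m

H ≈ 53.5 m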